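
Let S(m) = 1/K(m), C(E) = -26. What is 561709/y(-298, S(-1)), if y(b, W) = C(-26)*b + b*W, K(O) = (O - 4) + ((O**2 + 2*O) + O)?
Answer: 3931963/54534 ≈ 72.101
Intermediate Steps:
K(O) = -4 + O**2 + 4*O (K(O) = (-4 + O) + (O**2 + 3*O) = -4 + O**2 + 4*O)
S(m) = 1/(-4 + m**2 + 4*m)
y(b, W) = -26*b + W*b (y(b, W) = -26*b + b*W = -26*b + W*b)
561709/y(-298, S(-1)) = 561709/((-298*(-26 + 1/(-4 + (-1)**2 + 4*(-1))))) = 561709/((-298*(-26 + 1/(-4 + 1 - 4)))) = 561709/((-298*(-26 + 1/(-7)))) = 561709/((-298*(-26 - 1/7))) = 561709/((-298*(-183/7))) = 561709/(54534/7) = 561709*(7/54534) = 3931963/54534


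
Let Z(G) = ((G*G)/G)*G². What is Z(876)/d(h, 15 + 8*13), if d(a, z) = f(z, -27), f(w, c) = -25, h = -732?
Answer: -672221376/25 ≈ -2.6889e+7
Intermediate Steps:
d(a, z) = -25
Z(G) = G³ (Z(G) = (G²/G)*G² = G*G² = G³)
Z(876)/d(h, 15 + 8*13) = 876³/(-25) = 672221376*(-1/25) = -672221376/25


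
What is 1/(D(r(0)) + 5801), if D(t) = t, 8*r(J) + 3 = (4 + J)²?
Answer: 8/46421 ≈ 0.00017234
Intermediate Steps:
r(J) = -3/8 + (4 + J)²/8
1/(D(r(0)) + 5801) = 1/((-3/8 + (4 + 0)²/8) + 5801) = 1/((-3/8 + (⅛)*4²) + 5801) = 1/((-3/8 + (⅛)*16) + 5801) = 1/((-3/8 + 2) + 5801) = 1/(13/8 + 5801) = 1/(46421/8) = 8/46421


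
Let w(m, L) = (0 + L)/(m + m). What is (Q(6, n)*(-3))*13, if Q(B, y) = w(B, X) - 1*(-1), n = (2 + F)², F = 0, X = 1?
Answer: -169/4 ≈ -42.250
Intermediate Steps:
n = 4 (n = (2 + 0)² = 2² = 4)
w(m, L) = L/(2*m) (w(m, L) = L/((2*m)) = L*(1/(2*m)) = L/(2*m))
Q(B, y) = 1 + 1/(2*B) (Q(B, y) = (½)*1/B - 1*(-1) = 1/(2*B) + 1 = 1 + 1/(2*B))
(Q(6, n)*(-3))*13 = (((½ + 6)/6)*(-3))*13 = (((⅙)*(13/2))*(-3))*13 = ((13/12)*(-3))*13 = -13/4*13 = -169/4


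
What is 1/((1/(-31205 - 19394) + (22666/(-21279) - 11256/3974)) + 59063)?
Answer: 2139395192427/126350759717797682 ≈ 1.6932e-5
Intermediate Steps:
1/((1/(-31205 - 19394) + (22666/(-21279) - 11256/3974)) + 59063) = 1/((1/(-50599) + (22666*(-1/21279) - 11256*1/3974)) + 59063) = 1/((-1/50599 + (-22666/21279 - 5628/1987)) + 59063) = 1/((-1/50599 - 164795554/42281373) + 59063) = 1/(-8338532518219/2139395192427 + 59063) = 1/(126350759717797682/2139395192427) = 2139395192427/126350759717797682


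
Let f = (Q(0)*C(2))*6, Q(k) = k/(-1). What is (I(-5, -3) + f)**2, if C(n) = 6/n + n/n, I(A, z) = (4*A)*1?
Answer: 400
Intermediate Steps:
I(A, z) = 4*A
C(n) = 1 + 6/n (C(n) = 6/n + 1 = 1 + 6/n)
Q(k) = -k (Q(k) = k*(-1) = -k)
f = 0 (f = ((-1*0)*((6 + 2)/2))*6 = (0*((1/2)*8))*6 = (0*4)*6 = 0*6 = 0)
(I(-5, -3) + f)**2 = (4*(-5) + 0)**2 = (-20 + 0)**2 = (-20)**2 = 400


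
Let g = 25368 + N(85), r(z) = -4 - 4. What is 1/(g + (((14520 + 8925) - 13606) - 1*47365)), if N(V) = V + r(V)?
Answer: -1/12081 ≈ -8.2775e-5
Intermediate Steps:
r(z) = -8
N(V) = -8 + V (N(V) = V - 8 = -8 + V)
g = 25445 (g = 25368 + (-8 + 85) = 25368 + 77 = 25445)
1/(g + (((14520 + 8925) - 13606) - 1*47365)) = 1/(25445 + (((14520 + 8925) - 13606) - 1*47365)) = 1/(25445 + ((23445 - 13606) - 47365)) = 1/(25445 + (9839 - 47365)) = 1/(25445 - 37526) = 1/(-12081) = -1/12081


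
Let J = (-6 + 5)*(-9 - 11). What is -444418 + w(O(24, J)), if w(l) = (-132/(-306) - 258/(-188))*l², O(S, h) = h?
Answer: -1063540546/2397 ≈ -4.4370e+5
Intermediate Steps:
J = 20 (J = -1*(-20) = 20)
w(l) = 8647*l²/4794 (w(l) = (-132*(-1/306) - 258*(-1/188))*l² = (22/51 + 129/94)*l² = 8647*l²/4794)
-444418 + w(O(24, J)) = -444418 + (8647/4794)*20² = -444418 + (8647/4794)*400 = -444418 + 1729400/2397 = -1063540546/2397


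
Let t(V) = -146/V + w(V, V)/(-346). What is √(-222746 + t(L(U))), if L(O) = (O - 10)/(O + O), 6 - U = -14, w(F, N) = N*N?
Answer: I*√427778788826/1384 ≈ 472.58*I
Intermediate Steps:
w(F, N) = N²
U = 20 (U = 6 - 1*(-14) = 6 + 14 = 20)
L(O) = (-10 + O)/(2*O) (L(O) = (-10 + O)/((2*O)) = (-10 + O)*(1/(2*O)) = (-10 + O)/(2*O))
t(V) = -146/V - V²/346 (t(V) = -146/V + V²/(-346) = -146/V + V²*(-1/346) = -146/V - V²/346)
√(-222746 + t(L(U))) = √(-222746 + (-50516 - ((½)*(-10 + 20)/20)³)/(346*(((½)*(-10 + 20)/20)))) = √(-222746 + (-50516 - ((½)*(1/20)*10)³)/(346*(((½)*(1/20)*10)))) = √(-222746 + (-50516 - (¼)³)/(346*(¼))) = √(-222746 + (1/346)*4*(-50516 - 1*1/64)) = √(-222746 + (1/346)*4*(-50516 - 1/64)) = √(-222746 + (1/346)*4*(-3233025/64)) = √(-222746 - 3233025/5536) = √(-1236354881/5536) = I*√427778788826/1384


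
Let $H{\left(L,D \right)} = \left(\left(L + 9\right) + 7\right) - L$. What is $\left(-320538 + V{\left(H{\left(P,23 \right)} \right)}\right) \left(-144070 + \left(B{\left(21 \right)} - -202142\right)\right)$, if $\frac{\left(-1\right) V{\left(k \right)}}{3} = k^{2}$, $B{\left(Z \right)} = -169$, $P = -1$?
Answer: $-18604581318$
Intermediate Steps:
$H{\left(L,D \right)} = 16$ ($H{\left(L,D \right)} = \left(\left(9 + L\right) + 7\right) - L = \left(16 + L\right) - L = 16$)
$V{\left(k \right)} = - 3 k^{2}$
$\left(-320538 + V{\left(H{\left(P,23 \right)} \right)}\right) \left(-144070 + \left(B{\left(21 \right)} - -202142\right)\right) = \left(-320538 - 3 \cdot 16^{2}\right) \left(-144070 - -201973\right) = \left(-320538 - 768\right) \left(-144070 + \left(-169 + 202142\right)\right) = \left(-320538 - 768\right) \left(-144070 + 201973\right) = \left(-321306\right) 57903 = -18604581318$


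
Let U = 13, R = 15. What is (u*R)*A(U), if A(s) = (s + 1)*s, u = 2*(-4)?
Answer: -21840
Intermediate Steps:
u = -8
A(s) = s*(1 + s) (A(s) = (1 + s)*s = s*(1 + s))
(u*R)*A(U) = (-8*15)*(13*(1 + 13)) = -1560*14 = -120*182 = -21840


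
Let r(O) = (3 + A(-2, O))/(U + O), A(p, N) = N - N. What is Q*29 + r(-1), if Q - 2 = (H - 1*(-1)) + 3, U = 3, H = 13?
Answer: 1105/2 ≈ 552.50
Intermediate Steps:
A(p, N) = 0
Q = 19 (Q = 2 + ((13 - 1*(-1)) + 3) = 2 + ((13 + 1) + 3) = 2 + (14 + 3) = 2 + 17 = 19)
r(O) = 3/(3 + O) (r(O) = (3 + 0)/(3 + O) = 3/(3 + O))
Q*29 + r(-1) = 19*29 + 3/(3 - 1) = 551 + 3/2 = 1105/2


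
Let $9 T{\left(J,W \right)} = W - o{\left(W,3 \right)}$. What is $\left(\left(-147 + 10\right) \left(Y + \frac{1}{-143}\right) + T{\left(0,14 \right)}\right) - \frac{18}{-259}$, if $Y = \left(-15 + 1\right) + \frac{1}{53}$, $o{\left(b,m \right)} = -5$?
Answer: $\frac{33894415609}{17666649} \approx 1918.6$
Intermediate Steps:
$Y = - \frac{741}{53}$ ($Y = -14 + \frac{1}{53} = - \frac{741}{53} \approx -13.981$)
$T{\left(J,W \right)} = \frac{5}{9} + \frac{W}{9}$ ($T{\left(J,W \right)} = \frac{W - -5}{9} = \frac{W + 5}{9} = \frac{5 + W}{9} = \frac{5}{9} + \frac{W}{9}$)
$\left(\left(-147 + 10\right) \left(Y + \frac{1}{-143}\right) + T{\left(0,14 \right)}\right) - \frac{18}{-259} = \left(\left(-147 + 10\right) \left(- \frac{741}{53} + \frac{1}{-143}\right) + \left(\frac{5}{9} + \frac{1}{9} \cdot 14\right)\right) - \frac{18}{-259} = \left(- 137 \left(- \frac{741}{53} - \frac{1}{143}\right) + \left(\frac{5}{9} + \frac{14}{9}\right)\right) - - \frac{18}{259} = \left(\left(-137\right) \left(- \frac{106016}{7579}\right) + \frac{19}{9}\right) + \frac{18}{259} = \left(\frac{14524192}{7579} + \frac{19}{9}\right) + \frac{18}{259} = \frac{130861729}{68211} + \frac{18}{259} = \frac{33894415609}{17666649}$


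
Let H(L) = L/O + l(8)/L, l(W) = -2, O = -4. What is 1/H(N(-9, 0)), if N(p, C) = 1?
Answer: -4/9 ≈ -0.44444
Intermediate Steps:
H(L) = -2/L - L/4 (H(L) = L/(-4) - 2/L = L*(-¼) - 2/L = -L/4 - 2/L = -2/L - L/4)
1/H(N(-9, 0)) = 1/(-2/1 - ¼*1) = 1/(-2*1 - ¼) = 1/(-2 - ¼) = 1/(-9/4) = -4/9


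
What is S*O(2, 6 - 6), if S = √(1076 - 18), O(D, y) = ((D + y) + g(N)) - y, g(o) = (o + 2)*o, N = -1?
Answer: 23*√2 ≈ 32.527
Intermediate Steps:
g(o) = o*(2 + o) (g(o) = (2 + o)*o = o*(2 + o))
O(D, y) = -1 + D (O(D, y) = ((D + y) - (2 - 1)) - y = ((D + y) - 1*1) - y = ((D + y) - 1) - y = (-1 + D + y) - y = -1 + D)
S = 23*√2 (S = √1058 = 23*√2 ≈ 32.527)
S*O(2, 6 - 6) = (23*√2)*(-1 + 2) = (23*√2)*1 = 23*√2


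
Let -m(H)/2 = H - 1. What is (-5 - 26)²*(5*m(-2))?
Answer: 28830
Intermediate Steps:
m(H) = 2 - 2*H (m(H) = -2*(H - 1) = -2*(-1 + H) = 2 - 2*H)
(-5 - 26)²*(5*m(-2)) = (-5 - 26)²*(5*(2 - 2*(-2))) = (-31)²*(5*(2 + 4)) = 961*(5*6) = 961*30 = 28830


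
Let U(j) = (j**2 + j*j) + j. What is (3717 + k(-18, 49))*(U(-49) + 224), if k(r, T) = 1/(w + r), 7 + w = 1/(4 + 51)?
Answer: 8472683877/458 ≈ 1.8499e+7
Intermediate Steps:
w = -384/55 (w = -7 + 1/(4 + 51) = -7 + 1/55 = -384/55 ≈ -6.9818)
k(r, T) = 1/(-384/55 + r)
U(j) = j + 2*j**2 (U(j) = (j**2 + j**2) + j = 2*j**2 + j = j + 2*j**2)
(3717 + k(-18, 49))*(U(-49) + 224) = (3717 + 55/(-384 + 55*(-18)))*(-49*(1 + 2*(-49)) + 224) = (3717 + 55/(-384 - 990))*(-49*(1 - 98) + 224) = (3717 + 55/(-1374))*(-49*(-97) + 224) = (3717 + 55*(-1/1374))*(4753 + 224) = (3717 - 55/1374)*4977 = (5107103/1374)*4977 = 8472683877/458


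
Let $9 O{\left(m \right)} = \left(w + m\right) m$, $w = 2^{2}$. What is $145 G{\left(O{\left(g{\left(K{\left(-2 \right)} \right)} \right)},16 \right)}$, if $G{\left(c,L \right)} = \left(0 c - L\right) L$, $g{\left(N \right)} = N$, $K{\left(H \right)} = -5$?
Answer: $-37120$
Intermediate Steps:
$w = 4$
$O{\left(m \right)} = \frac{m \left(4 + m\right)}{9}$ ($O{\left(m \right)} = \frac{\left(4 + m\right) m}{9} = \frac{m \left(4 + m\right)}{9}$)
$G{\left(c,L \right)} = - L^{2}$ ($G{\left(c,L \right)} = \left(0 - L\right) L = - L L = - L^{2}$)
$145 G{\left(O{\left(g{\left(K{\left(-2 \right)} \right)} \right)},16 \right)} = 145 \left(- 16^{2}\right) = 145 \left(\left(-1\right) 256\right) = 145 \left(-256\right) = -37120$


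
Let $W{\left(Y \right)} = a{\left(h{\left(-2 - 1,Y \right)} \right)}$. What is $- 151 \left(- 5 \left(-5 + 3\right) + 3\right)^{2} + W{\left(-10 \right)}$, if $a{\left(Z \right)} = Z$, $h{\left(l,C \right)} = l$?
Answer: $-25522$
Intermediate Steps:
$W{\left(Y \right)} = -3$ ($W{\left(Y \right)} = -2 - 1 = -3$)
$- 151 \left(- 5 \left(-5 + 3\right) + 3\right)^{2} + W{\left(-10 \right)} = - 151 \left(- 5 \left(-5 + 3\right) + 3\right)^{2} - 3 = - 151 \left(\left(-5\right) \left(-2\right) + 3\right)^{2} - 3 = - 151 \left(10 + 3\right)^{2} - 3 = - 151 \cdot 13^{2} - 3 = \left(-151\right) 169 - 3 = -25519 - 3 = -25522$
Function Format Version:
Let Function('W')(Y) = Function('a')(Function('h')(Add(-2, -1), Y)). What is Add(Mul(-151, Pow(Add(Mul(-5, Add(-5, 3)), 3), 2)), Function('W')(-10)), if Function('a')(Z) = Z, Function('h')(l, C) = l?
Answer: -25522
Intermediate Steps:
Function('W')(Y) = -3 (Function('W')(Y) = Add(-2, -1) = -3)
Add(Mul(-151, Pow(Add(Mul(-5, Add(-5, 3)), 3), 2)), Function('W')(-10)) = Add(Mul(-151, Pow(Add(Mul(-5, Add(-5, 3)), 3), 2)), -3) = Add(Mul(-151, Pow(Add(Mul(-5, -2), 3), 2)), -3) = Add(Mul(-151, Pow(Add(10, 3), 2)), -3) = Add(Mul(-151, Pow(13, 2)), -3) = Add(Mul(-151, 169), -3) = Add(-25519, -3) = -25522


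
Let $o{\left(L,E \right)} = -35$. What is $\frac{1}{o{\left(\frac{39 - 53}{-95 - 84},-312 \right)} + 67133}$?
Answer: $\frac{1}{67098} \approx 1.4904 \cdot 10^{-5}$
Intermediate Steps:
$\frac{1}{o{\left(\frac{39 - 53}{-95 - 84},-312 \right)} + 67133} = \frac{1}{-35 + 67133} = \frac{1}{67098}$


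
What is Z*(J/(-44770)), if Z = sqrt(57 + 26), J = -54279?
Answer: 1467*sqrt(83)/1210 ≈ 11.045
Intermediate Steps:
Z = sqrt(83) ≈ 9.1104
Z*(J/(-44770)) = sqrt(83)*(-54279/(-44770)) = sqrt(83)*(-54279*(-1/44770)) = sqrt(83)*(1467/1210) = 1467*sqrt(83)/1210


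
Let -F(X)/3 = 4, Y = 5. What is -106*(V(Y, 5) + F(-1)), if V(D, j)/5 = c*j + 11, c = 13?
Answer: -39008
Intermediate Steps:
F(X) = -12 (F(X) = -3*4 = -12)
V(D, j) = 55 + 65*j (V(D, j) = 5*(13*j + 11) = 5*(11 + 13*j) = 55 + 65*j)
-106*(V(Y, 5) + F(-1)) = -106*((55 + 65*5) - 12) = -106*((55 + 325) - 12) = -106*(380 - 12) = -106*368 = -39008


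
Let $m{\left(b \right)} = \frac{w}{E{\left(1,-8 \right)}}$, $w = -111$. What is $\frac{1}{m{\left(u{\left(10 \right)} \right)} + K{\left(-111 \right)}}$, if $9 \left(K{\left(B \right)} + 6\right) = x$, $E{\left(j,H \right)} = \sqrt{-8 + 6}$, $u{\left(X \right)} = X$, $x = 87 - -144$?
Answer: $\frac{354}{117851} - \frac{999 i \sqrt{2}}{117851} \approx 0.0030038 - 0.011988 i$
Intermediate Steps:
$x = 231$ ($x = 87 + 144 = 231$)
$E{\left(j,H \right)} = i \sqrt{2}$ ($E{\left(j,H \right)} = \sqrt{-2} = i \sqrt{2}$)
$K{\left(B \right)} = \frac{59}{3}$ ($K{\left(B \right)} = -6 + \frac{1}{9} \cdot 231 = -6 + \frac{77}{3} = \frac{59}{3}$)
$m{\left(b \right)} = \frac{111 i \sqrt{2}}{2}$ ($m{\left(b \right)} = - \frac{111}{i \sqrt{2}} = - 111 \left(- \frac{i \sqrt{2}}{2}\right) = \frac{111 i \sqrt{2}}{2}$)
$\frac{1}{m{\left(u{\left(10 \right)} \right)} + K{\left(-111 \right)}} = \frac{1}{\frac{111 i \sqrt{2}}{2} + \frac{59}{3}} = \frac{1}{\frac{59}{3} + \frac{111 i \sqrt{2}}{2}}$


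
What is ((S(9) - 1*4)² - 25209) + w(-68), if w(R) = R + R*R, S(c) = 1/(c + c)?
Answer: -6686531/324 ≈ -20637.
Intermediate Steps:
S(c) = 1/(2*c)
w(R) = R + R²
((S(9) - 1*4)² - 25209) + w(-68) = (((½)/9 - 1*4)² - 25209) - 68*(1 - 68) = (((½)*(⅑) - 4)² - 25209) - 68*(-67) = ((1/18 - 4)² - 25209) + 4556 = ((-71/18)² - 25209) + 4556 = (5041/324 - 25209) + 4556 = -8162675/324 + 4556 = -6686531/324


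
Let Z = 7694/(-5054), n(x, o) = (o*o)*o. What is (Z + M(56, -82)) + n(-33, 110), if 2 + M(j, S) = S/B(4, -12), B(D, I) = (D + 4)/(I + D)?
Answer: 3363635313/2527 ≈ 1.3311e+6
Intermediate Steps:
n(x, o) = o³ (n(x, o) = o²*o = o³)
Z = -3847/2527 (Z = 7694*(-1/5054) = -3847/2527 ≈ -1.5224)
B(D, I) = (4 + D)/(D + I)
M(j, S) = -2 - S (M(j, S) = -2 + S/(((4 + 4)/(4 - 12))) = -2 + S/((8/(-8))) = -2 + S/((-⅛*8)) = -2 + S/(-1) = -2 + S*(-1) = -2 - S)
(Z + M(56, -82)) + n(-33, 110) = (-3847/2527 + (-2 - 1*(-82))) + 110³ = (-3847/2527 + (-2 + 82)) + 1331000 = (-3847/2527 + 80) + 1331000 = 198313/2527 + 1331000 = 3363635313/2527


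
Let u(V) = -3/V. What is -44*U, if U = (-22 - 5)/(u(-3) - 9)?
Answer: -297/2 ≈ -148.50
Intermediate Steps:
U = 27/8 (U = (-22 - 5)/(-3/(-3) - 9) = -27/(-3*(-⅓) - 9) = -27/(1 - 9) = -27/(-8) = -27*(-⅛) = 27/8 ≈ 3.3750)
-44*U = -44*27/8 = -297/2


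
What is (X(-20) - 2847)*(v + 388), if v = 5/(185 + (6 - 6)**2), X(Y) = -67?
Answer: -41836298/37 ≈ -1.1307e+6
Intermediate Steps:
v = 1/37 (v = 5/(185 + 0**2) = 5/(185 + 0) = 5/185 = 5*(1/185) = 1/37 ≈ 0.027027)
(X(-20) - 2847)*(v + 388) = (-67 - 2847)*(1/37 + 388) = -2914*14357/37 = -41836298/37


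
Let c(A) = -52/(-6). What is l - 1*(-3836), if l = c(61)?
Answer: 11534/3 ≈ 3844.7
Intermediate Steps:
c(A) = 26/3 (c(A) = -52*(-1/6) = 26/3)
l = 26/3 ≈ 8.6667
l - 1*(-3836) = 26/3 - 1*(-3836) = 26/3 + 3836 = 11534/3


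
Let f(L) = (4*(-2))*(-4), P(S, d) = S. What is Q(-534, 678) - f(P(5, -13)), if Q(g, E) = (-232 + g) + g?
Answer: -1332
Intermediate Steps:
Q(g, E) = -232 + 2*g
f(L) = 32 (f(L) = -8*(-4) = 32)
Q(-534, 678) - f(P(5, -13)) = (-232 + 2*(-534)) - 1*32 = (-232 - 1068) - 32 = -1300 - 32 = -1332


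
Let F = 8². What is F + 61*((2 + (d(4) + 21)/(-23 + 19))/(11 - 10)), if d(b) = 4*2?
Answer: -1025/4 ≈ -256.25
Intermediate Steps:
d(b) = 8
F = 64
F + 61*((2 + (d(4) + 21)/(-23 + 19))/(11 - 10)) = 64 + 61*((2 + (8 + 21)/(-23 + 19))/(11 - 10)) = 64 + 61*((2 + 29/(-4))/1) = 64 + 61*((2 + 29*(-¼))*1) = 64 + 61*((2 - 29/4)*1) = 64 + 61*(-21/4*1) = 64 + 61*(-21/4) = 64 - 1281/4 = -1025/4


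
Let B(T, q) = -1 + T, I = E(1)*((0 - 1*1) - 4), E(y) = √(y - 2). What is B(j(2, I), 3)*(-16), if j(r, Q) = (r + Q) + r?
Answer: -48 + 80*I ≈ -48.0 + 80.0*I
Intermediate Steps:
E(y) = √(-2 + y)
I = -5*I (I = √(-2 + 1)*((0 - 1*1) - 4) = √(-1)*((0 - 1) - 4) = I*(-1 - 4) = I*(-5) = -5*I ≈ -5.0*I)
j(r, Q) = Q + 2*r (j(r, Q) = (Q + r) + r = Q + 2*r)
B(j(2, I), 3)*(-16) = (-1 + (-5*I + 2*2))*(-16) = (-1 + (-5*I + 4))*(-16) = (-1 + (4 - 5*I))*(-16) = (3 - 5*I)*(-16) = -48 + 80*I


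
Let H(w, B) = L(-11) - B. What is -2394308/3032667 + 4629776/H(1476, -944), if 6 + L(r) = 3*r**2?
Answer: 14037453897884/3945499767 ≈ 3557.8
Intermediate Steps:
L(r) = -6 + 3*r**2
H(w, B) = 357 - B (H(w, B) = (-6 + 3*(-11)**2) - B = (-6 + 3*121) - B = (-6 + 363) - B = 357 - B)
-2394308/3032667 + 4629776/H(1476, -944) = -2394308/3032667 + 4629776/(357 - 1*(-944)) = -2394308*1/3032667 + 4629776/(357 + 944) = -2394308/3032667 + 4629776/1301 = 14037453897884/3945499767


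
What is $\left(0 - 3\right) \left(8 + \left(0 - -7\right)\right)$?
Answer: $-45$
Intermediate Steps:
$\left(0 - 3\right) \left(8 + \left(0 - -7\right)\right) = \left(0 - 3\right) \left(8 + \left(0 + 7\right)\right) = - 3 \left(8 + 7\right) = \left(-3\right) 15 = -45$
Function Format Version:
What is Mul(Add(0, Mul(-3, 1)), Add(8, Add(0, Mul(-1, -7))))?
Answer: -45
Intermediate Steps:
Mul(Add(0, Mul(-3, 1)), Add(8, Add(0, Mul(-1, -7)))) = Mul(Add(0, -3), Add(8, Add(0, 7))) = Mul(-3, Add(8, 7)) = Mul(-3, 15) = -45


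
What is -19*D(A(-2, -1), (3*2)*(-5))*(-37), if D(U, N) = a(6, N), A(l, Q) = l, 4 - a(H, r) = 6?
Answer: -1406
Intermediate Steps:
a(H, r) = -2 (a(H, r) = 4 - 1*6 = 4 - 6 = -2)
D(U, N) = -2
-19*D(A(-2, -1), (3*2)*(-5))*(-37) = -19*(-2)*(-37) = 38*(-37) = -1406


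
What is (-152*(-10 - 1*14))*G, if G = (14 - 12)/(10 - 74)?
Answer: -114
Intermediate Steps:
G = -1/32 (G = 2/(-64) = 2*(-1/64) = -1/32 ≈ -0.031250)
(-152*(-10 - 1*14))*G = -152*(-10 - 1*14)*(-1/32) = -152*(-10 - 14)*(-1/32) = -152*(-24)*(-1/32) = 3648*(-1/32) = -114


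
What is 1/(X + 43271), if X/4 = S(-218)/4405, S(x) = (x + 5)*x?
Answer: 4405/190794491 ≈ 2.3088e-5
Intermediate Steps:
S(x) = x*(5 + x) (S(x) = (5 + x)*x = x*(5 + x))
X = 185736/4405 (X = 4*(-218*(5 - 218)/4405) = 4*(-218*(-213)*(1/4405)) = 4*(46434*(1/4405)) = 4*(46434/4405) = 185736/4405 ≈ 42.165)
1/(X + 43271) = 1/(185736/4405 + 43271) = 1/(190794491/4405) = 4405/190794491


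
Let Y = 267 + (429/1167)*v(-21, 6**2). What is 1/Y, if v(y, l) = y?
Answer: 389/100860 ≈ 0.0038568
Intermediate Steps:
Y = 100860/389 (Y = 267 + (429/1167)*(-21) = 267 + (429*(1/1167))*(-21) = 267 + (143/389)*(-21) = 267 - 3003/389 = 100860/389 ≈ 259.28)
1/Y = 1/(100860/389) = 389/100860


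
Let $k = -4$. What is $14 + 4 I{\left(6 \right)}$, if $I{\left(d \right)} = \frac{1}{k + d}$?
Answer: $16$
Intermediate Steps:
$I{\left(d \right)} = \frac{1}{-4 + d}$
$14 + 4 I{\left(6 \right)} = 14 + \frac{4}{-4 + 6} = 14 + \frac{4}{2} = 14 + 4 \cdot \frac{1}{2} = 14 + 2 = 16$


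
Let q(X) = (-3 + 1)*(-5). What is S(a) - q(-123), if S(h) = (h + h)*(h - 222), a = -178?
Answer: 142390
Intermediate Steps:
q(X) = 10 (q(X) = -2*(-5) = 10)
S(h) = 2*h*(-222 + h) (S(h) = (2*h)*(-222 + h) = 2*h*(-222 + h))
S(a) - q(-123) = 2*(-178)*(-222 - 178) - 1*10 = 2*(-178)*(-400) - 10 = 142400 - 10 = 142390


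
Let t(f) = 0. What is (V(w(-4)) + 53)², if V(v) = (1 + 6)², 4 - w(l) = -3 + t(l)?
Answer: 10404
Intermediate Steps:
w(l) = 7 (w(l) = 4 - (-3 + 0) = 4 - 1*(-3) = 4 + 3 = 7)
V(v) = 49 (V(v) = 7² = 49)
(V(w(-4)) + 53)² = (49 + 53)² = 102² = 10404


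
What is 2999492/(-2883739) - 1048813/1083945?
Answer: -6275787307747/3125814470355 ≈ -2.0077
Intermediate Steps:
2999492/(-2883739) - 1048813/1083945 = 2999492*(-1/2883739) - 1048813*1/1083945 = -2999492/2883739 - 1048813/1083945 = -6275787307747/3125814470355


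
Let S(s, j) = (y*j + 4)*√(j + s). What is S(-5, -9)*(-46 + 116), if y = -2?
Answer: 1540*I*√14 ≈ 5762.2*I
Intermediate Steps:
S(s, j) = √(j + s)*(4 - 2*j) (S(s, j) = (-2*j + 4)*√(j + s) = (4 - 2*j)*√(j + s) = √(j + s)*(4 - 2*j))
S(-5, -9)*(-46 + 116) = (2*√(-9 - 5)*(2 - 1*(-9)))*(-46 + 116) = (2*√(-14)*(2 + 9))*70 = (2*(I*√14)*11)*70 = (22*I*√14)*70 = 1540*I*√14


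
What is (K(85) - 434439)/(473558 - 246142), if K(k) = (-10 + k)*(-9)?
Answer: -217557/113708 ≈ -1.9133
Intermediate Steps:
K(k) = 90 - 9*k
(K(85) - 434439)/(473558 - 246142) = ((90 - 9*85) - 434439)/(473558 - 246142) = ((90 - 765) - 434439)/227416 = (-675 - 434439)*(1/227416) = -435114*1/227416 = -217557/113708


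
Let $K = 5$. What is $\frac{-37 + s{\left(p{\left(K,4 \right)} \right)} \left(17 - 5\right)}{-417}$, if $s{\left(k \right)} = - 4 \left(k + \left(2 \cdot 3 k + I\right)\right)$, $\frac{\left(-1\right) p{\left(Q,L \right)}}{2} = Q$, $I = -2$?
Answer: $- \frac{3419}{417} \approx -8.199$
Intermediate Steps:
$p{\left(Q,L \right)} = - 2 Q$
$s{\left(k \right)} = 8 - 28 k$ ($s{\left(k \right)} = - 4 \left(k + \left(2 \cdot 3 k - 2\right)\right) = - 4 \left(k + \left(6 k - 2\right)\right) = - 4 \left(k + \left(-2 + 6 k\right)\right) = - 4 \left(-2 + 7 k\right) = 8 - 28 k$)
$\frac{-37 + s{\left(p{\left(K,4 \right)} \right)} \left(17 - 5\right)}{-417} = \frac{-37 + \left(8 - 28 \left(\left(-2\right) 5\right)\right) \left(17 - 5\right)}{-417} = \left(-37 + \left(8 - -280\right) \left(17 - 5\right)\right) \left(- \frac{1}{417}\right) = \left(-37 + \left(8 + 280\right) 12\right) \left(- \frac{1}{417}\right) = \left(-37 + 288 \cdot 12\right) \left(- \frac{1}{417}\right) = \left(-37 + 3456\right) \left(- \frac{1}{417}\right) = 3419 \left(- \frac{1}{417}\right) = - \frac{3419}{417}$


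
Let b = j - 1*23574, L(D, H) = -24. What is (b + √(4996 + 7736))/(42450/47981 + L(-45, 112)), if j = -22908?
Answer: 371708807/184849 - 47981*√3183/554547 ≈ 2006.0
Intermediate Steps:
b = -46482 (b = -22908 - 1*23574 = -22908 - 23574 = -46482)
(b + √(4996 + 7736))/(42450/47981 + L(-45, 112)) = (-46482 + √(4996 + 7736))/(42450/47981 - 24) = (-46482 + √12732)/(42450*(1/47981) - 24) = (-46482 + 2*√3183)/(42450/47981 - 24) = (-46482 + 2*√3183)/(-1109094/47981) = (-46482 + 2*√3183)*(-47981/1109094) = 371708807/184849 - 47981*√3183/554547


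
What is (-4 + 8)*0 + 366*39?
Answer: 14274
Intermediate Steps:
(-4 + 8)*0 + 366*39 = 4*0 + 14274 = 0 + 14274 = 14274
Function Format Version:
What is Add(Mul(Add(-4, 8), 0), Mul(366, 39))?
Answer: 14274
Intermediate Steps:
Add(Mul(Add(-4, 8), 0), Mul(366, 39)) = Add(Mul(4, 0), 14274) = Add(0, 14274) = 14274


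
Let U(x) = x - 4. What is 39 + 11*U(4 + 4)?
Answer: 83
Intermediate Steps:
U(x) = -4 + x
39 + 11*U(4 + 4) = 39 + 11*(-4 + (4 + 4)) = 39 + 11*(-4 + 8) = 39 + 11*4 = 39 + 44 = 83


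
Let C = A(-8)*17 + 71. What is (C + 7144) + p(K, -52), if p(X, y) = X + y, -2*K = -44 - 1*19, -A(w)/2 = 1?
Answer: 14321/2 ≈ 7160.5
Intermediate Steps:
A(w) = -2 (A(w) = -2*1 = -2)
K = 63/2 (K = -(-44 - 1*19)/2 = -(-44 - 19)/2 = -½*(-63) = 63/2 ≈ 31.500)
C = 37 (C = -2*17 + 71 = -34 + 71 = 37)
(C + 7144) + p(K, -52) = (37 + 7144) + (63/2 - 52) = 7181 - 41/2 = 14321/2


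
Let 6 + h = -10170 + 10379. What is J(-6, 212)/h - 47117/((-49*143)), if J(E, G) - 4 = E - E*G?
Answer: 376809/29029 ≈ 12.980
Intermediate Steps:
J(E, G) = 4 + E - E*G (J(E, G) = 4 + (E - E*G) = 4 + E - E*G)
h = 203 (h = -6 + (-10170 + 10379) = -6 + 209 = 203)
J(-6, 212)/h - 47117/((-49*143)) = (4 - 6 - 1*(-6)*212)/203 - 47117/((-49*143)) = (4 - 6 + 1272)*(1/203) - 47117/(-7007) = 1270*(1/203) - 47117*(-1/7007) = 1270/203 + 6731/1001 = 376809/29029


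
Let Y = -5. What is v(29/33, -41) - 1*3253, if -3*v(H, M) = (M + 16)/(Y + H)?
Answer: -442683/136 ≈ -3255.0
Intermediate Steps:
v(H, M) = -(16 + M)/(3*(-5 + H)) (v(H, M) = -(M + 16)/(3*(-5 + H)) = -(16 + M)/(3*(-5 + H)))
v(29/33, -41) - 1*3253 = (-16 - 1*(-41))/(3*(-5 + 29/33)) - 1*3253 = (-16 + 41)/(3*(-5 + 29*(1/33))) - 3253 = (1/3)*25/(-5 + 29/33) - 3253 = (1/3)*25/(-136/33) - 3253 = (1/3)*(-33/136)*25 - 3253 = -275/136 - 3253 = -442683/136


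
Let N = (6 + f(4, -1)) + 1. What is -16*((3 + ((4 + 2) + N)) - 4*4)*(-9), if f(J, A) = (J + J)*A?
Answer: -1152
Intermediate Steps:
f(J, A) = 2*A*J (f(J, A) = (2*J)*A = 2*A*J)
N = -1 (N = (6 + 2*(-1)*4) + 1 = (6 - 8) + 1 = -2 + 1 = -1)
-16*((3 + ((4 + 2) + N)) - 4*4)*(-9) = -16*((3 + ((4 + 2) - 1)) - 4*4)*(-9) = -16*((3 + (6 - 1)) - 16)*(-9) = -16*((3 + 5) - 16)*(-9) = -16*(8 - 16)*(-9) = -16*(-8)*(-9) = 128*(-9) = -1152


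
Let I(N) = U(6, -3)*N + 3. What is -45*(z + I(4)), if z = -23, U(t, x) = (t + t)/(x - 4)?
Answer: 8460/7 ≈ 1208.6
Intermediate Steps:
U(t, x) = 2*t/(-4 + x) (U(t, x) = (2*t)/(-4 + x) = 2*t/(-4 + x))
I(N) = 3 - 12*N/7 (I(N) = (2*6/(-4 - 3))*N + 3 = (2*6/(-7))*N + 3 = (2*6*(-1/7))*N + 3 = -12*N/7 + 3 = 3 - 12*N/7)
-45*(z + I(4)) = -45*(-23 + (3 - 12/7*4)) = -45*(-23 + (3 - 48/7)) = -45*(-23 - 27/7) = -45*(-188/7) = 8460/7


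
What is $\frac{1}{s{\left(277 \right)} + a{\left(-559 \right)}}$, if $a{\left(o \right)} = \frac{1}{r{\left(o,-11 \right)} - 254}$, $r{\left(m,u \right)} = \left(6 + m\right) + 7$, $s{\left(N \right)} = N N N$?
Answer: $\frac{800}{17003146399} \approx 4.705 \cdot 10^{-8}$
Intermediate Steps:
$s{\left(N \right)} = N^{3}$ ($s{\left(N \right)} = N^{2} N = N^{3}$)
$r{\left(m,u \right)} = 13 + m$
$a{\left(o \right)} = \frac{1}{-241 + o}$ ($a{\left(o \right)} = \frac{1}{\left(13 + o\right) - 254} = \frac{1}{-241 + o}$)
$\frac{1}{s{\left(277 \right)} + a{\left(-559 \right)}} = \frac{1}{277^{3} + \frac{1}{-241 - 559}} = \frac{1}{21253933 + \frac{1}{-800}} = \frac{1}{21253933 - \frac{1}{800}} = \frac{1}{\frac{17003146399}{800}} = \frac{800}{17003146399}$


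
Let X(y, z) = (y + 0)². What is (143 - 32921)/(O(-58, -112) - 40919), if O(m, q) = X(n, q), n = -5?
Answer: 16389/20447 ≈ 0.80154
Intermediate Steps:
X(y, z) = y²
O(m, q) = 25 (O(m, q) = (-5)² = 25)
(143 - 32921)/(O(-58, -112) - 40919) = (143 - 32921)/(25 - 40919) = -32778/(-40894) = -32778*(-1/40894) = 16389/20447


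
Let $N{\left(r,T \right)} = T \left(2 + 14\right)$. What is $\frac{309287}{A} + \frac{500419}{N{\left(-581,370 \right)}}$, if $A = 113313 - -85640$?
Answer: $\frac{101390840347}{1177801760} \approx 86.085$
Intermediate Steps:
$A = 198953$ ($A = 113313 + 85640 = 198953$)
$N{\left(r,T \right)} = 16 T$ ($N{\left(r,T \right)} = T 16 = 16 T$)
$\frac{309287}{A} + \frac{500419}{N{\left(-581,370 \right)}} = \frac{309287}{198953} + \frac{500419}{16 \cdot 370} = 309287 \cdot \frac{1}{198953} + \frac{500419}{5920} = \frac{309287}{198953} + 500419 \cdot \frac{1}{5920} = \frac{309287}{198953} + \frac{500419}{5920} = \frac{101390840347}{1177801760}$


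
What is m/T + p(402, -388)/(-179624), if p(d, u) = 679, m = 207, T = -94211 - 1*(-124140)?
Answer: 16860377/5375966696 ≈ 0.0031363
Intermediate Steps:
T = 29929 (T = -94211 + 124140 = 29929)
m/T + p(402, -388)/(-179624) = 207/29929 + 679/(-179624) = 207*(1/29929) + 679*(-1/179624) = 207/29929 - 679/179624 = 16860377/5375966696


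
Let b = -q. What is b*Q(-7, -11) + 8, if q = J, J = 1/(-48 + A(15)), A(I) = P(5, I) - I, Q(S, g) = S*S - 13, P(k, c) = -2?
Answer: 556/65 ≈ 8.5538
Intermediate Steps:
Q(S, g) = -13 + S**2 (Q(S, g) = S**2 - 13 = -13 + S**2)
A(I) = -2 - I
J = -1/65 (J = 1/(-48 + (-2 - 1*15)) = 1/(-48 + (-2 - 15)) = 1/(-48 - 17) = 1/(-65) = -1/65 ≈ -0.015385)
q = -1/65 ≈ -0.015385
b = 1/65 (b = -1*(-1/65) = 1/65 ≈ 0.015385)
b*Q(-7, -11) + 8 = (-13 + (-7)**2)/65 + 8 = (-13 + 49)/65 + 8 = (1/65)*36 + 8 = 36/65 + 8 = 556/65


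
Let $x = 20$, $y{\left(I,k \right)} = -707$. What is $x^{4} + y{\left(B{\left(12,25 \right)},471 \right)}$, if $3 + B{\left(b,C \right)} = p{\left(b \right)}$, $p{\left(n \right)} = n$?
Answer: $159293$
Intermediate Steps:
$B{\left(b,C \right)} = -3 + b$
$x^{4} + y{\left(B{\left(12,25 \right)},471 \right)} = 20^{4} - 707 = 160000 - 707 = 159293$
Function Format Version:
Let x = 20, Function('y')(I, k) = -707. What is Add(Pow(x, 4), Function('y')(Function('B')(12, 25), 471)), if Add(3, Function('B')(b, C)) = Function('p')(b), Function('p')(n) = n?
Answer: 159293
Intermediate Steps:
Function('B')(b, C) = Add(-3, b)
Add(Pow(x, 4), Function('y')(Function('B')(12, 25), 471)) = Add(Pow(20, 4), -707) = Add(160000, -707) = 159293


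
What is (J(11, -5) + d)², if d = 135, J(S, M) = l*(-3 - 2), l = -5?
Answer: 25600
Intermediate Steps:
J(S, M) = 25 (J(S, M) = -5*(-3 - 2) = -5*(-5) = 25)
(J(11, -5) + d)² = (25 + 135)² = 160² = 25600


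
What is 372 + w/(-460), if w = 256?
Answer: 42716/115 ≈ 371.44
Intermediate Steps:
372 + w/(-460) = 372 + 256/(-460) = 372 + 256*(-1/460) = 372 - 64/115 = 42716/115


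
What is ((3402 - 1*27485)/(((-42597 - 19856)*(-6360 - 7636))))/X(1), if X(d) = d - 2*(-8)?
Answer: -24083/14859567196 ≈ -1.6207e-6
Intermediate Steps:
X(d) = 16 + d (X(d) = d + 16 = 16 + d)
((3402 - 1*27485)/(((-42597 - 19856)*(-6360 - 7636))))/X(1) = ((3402 - 1*27485)/(((-42597 - 19856)*(-6360 - 7636))))/(16 + 1) = ((3402 - 27485)/((-62453*(-13996))))/17 = -24083/874092188*(1/17) = -24083*1/874092188*(1/17) = -24083/874092188*1/17 = -24083/14859567196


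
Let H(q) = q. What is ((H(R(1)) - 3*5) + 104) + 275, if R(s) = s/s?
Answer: 365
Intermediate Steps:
R(s) = 1
((H(R(1)) - 3*5) + 104) + 275 = ((1 - 3*5) + 104) + 275 = ((1 - 15) + 104) + 275 = (-14 + 104) + 275 = 90 + 275 = 365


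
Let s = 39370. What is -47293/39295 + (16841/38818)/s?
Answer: -14455111759657/12010631962940 ≈ -1.2035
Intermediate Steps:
-47293/39295 + (16841/38818)/s = -47293/39295 + (16841/38818)/39370 = -47293*1/39295 + (16841*(1/38818))*(1/39370) = -47293/39295 + (16841/38818)*(1/39370) = -47293/39295 + 16841/1528264660 = -14455111759657/12010631962940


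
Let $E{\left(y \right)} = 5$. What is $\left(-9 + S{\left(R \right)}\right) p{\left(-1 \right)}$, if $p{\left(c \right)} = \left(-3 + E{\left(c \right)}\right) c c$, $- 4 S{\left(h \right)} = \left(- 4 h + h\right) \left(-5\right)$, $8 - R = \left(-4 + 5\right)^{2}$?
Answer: $- \frac{141}{2} \approx -70.5$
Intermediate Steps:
$R = 7$ ($R = 8 - \left(-4 + 5\right)^{2} = 8 - 1^{2} = 8 - 1 = 7$)
$S{\left(h \right)} = - \frac{15 h}{4}$ ($S{\left(h \right)} = - \frac{\left(- 4 h + h\right) \left(-5\right)}{4} = - \frac{- 3 h \left(-5\right)}{4} = - \frac{15 h}{4}$)
$p{\left(c \right)} = 2 c^{2}$ ($p{\left(c \right)} = \left(-3 + 5\right) c c = 2 c^{2}$)
$\left(-9 + S{\left(R \right)}\right) p{\left(-1 \right)} = \left(-9 - \frac{105}{4}\right) 2 \left(-1\right)^{2} = \left(-9 - \frac{105}{4}\right) 2 \cdot 1 = \left(- \frac{141}{4}\right) 2 = - \frac{141}{2}$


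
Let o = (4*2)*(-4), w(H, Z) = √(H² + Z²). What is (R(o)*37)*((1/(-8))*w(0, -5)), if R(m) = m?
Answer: 740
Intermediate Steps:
o = -32 (o = 8*(-4) = -32)
(R(o)*37)*((1/(-8))*w(0, -5)) = (-32*37)*((1/(-8))*√(0² + (-5)²)) = -1184*1*(-⅛)*√(0 + 25) = -(-148)*√25 = -(-148)*5 = -1184*(-5/8) = 740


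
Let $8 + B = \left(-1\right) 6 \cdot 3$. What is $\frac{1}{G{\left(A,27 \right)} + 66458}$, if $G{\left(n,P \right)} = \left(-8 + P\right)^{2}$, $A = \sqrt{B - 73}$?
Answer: $\frac{1}{66819} \approx 1.4966 \cdot 10^{-5}$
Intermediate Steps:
$B = -26$ ($B = -8 + \left(-1\right) 6 \cdot 3 = -8 - 18 = -26$)
$A = 3 i \sqrt{11}$ ($A = \sqrt{-26 - 73} = \sqrt{-99} = 3 i \sqrt{11} \approx 9.9499 i$)
$\frac{1}{G{\left(A,27 \right)} + 66458} = \frac{1}{\left(-8 + 27\right)^{2} + 66458} = \frac{1}{19^{2} + 66458} = \frac{1}{361 + 66458} = \frac{1}{66819}$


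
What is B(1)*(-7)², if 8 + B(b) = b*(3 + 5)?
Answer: 0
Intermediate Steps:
B(b) = -8 + 8*b (B(b) = -8 + b*(3 + 5) = -8 + b*8 = -8 + 8*b)
B(1)*(-7)² = (-8 + 8*1)*(-7)² = (-8 + 8)*49 = 0*49 = 0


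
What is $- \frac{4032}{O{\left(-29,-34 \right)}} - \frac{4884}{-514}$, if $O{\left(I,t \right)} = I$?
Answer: $\frac{1107042}{7453} \approx 148.54$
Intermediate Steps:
$- \frac{4032}{O{\left(-29,-34 \right)}} - \frac{4884}{-514} = - \frac{4032}{-29} - \frac{4884}{-514} = \left(-4032\right) \left(- \frac{1}{29}\right) - - \frac{2442}{257} = \frac{4032}{29} + \frac{2442}{257} = \frac{1107042}{7453}$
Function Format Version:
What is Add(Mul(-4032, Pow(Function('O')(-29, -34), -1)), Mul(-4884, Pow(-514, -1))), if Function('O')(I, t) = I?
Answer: Rational(1107042, 7453) ≈ 148.54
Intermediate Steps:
Add(Mul(-4032, Pow(Function('O')(-29, -34), -1)), Mul(-4884, Pow(-514, -1))) = Add(Mul(-4032, Pow(-29, -1)), Mul(-4884, Pow(-514, -1))) = Add(Mul(-4032, Rational(-1, 29)), Mul(-4884, Rational(-1, 514))) = Add(Rational(4032, 29), Rational(2442, 257)) = Rational(1107042, 7453)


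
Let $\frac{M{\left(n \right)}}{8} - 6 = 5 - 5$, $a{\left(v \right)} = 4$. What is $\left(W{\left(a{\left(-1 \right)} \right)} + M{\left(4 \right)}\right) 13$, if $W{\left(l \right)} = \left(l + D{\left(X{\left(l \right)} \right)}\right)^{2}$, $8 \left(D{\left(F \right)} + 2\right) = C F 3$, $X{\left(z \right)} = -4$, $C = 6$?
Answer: $1261$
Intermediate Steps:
$D{\left(F \right)} = -2 + \frac{9 F}{4}$ ($D{\left(F \right)} = -2 + \frac{6 F 3}{8} = -2 + \frac{18 F}{8} = -2 + \frac{9 F}{4}$)
$M{\left(n \right)} = 48$ ($M{\left(n \right)} = 48 + 8 \left(5 - 5\right) = 48 + 8 \cdot 0 = 48 + 0 = 48$)
$W{\left(l \right)} = \left(-11 + l\right)^{2}$ ($W{\left(l \right)} = \left(l + \left(-2 + \frac{9}{4} \left(-4\right)\right)\right)^{2} = \left(l - 11\right)^{2} = \left(-11 + l\right)^{2}$)
$\left(W{\left(a{\left(-1 \right)} \right)} + M{\left(4 \right)}\right) 13 = \left(\left(-11 + 4\right)^{2} + 48\right) 13 = \left(\left(-7\right)^{2} + 48\right) 13 = \left(49 + 48\right) 13 = 97 \cdot 13 = 1261$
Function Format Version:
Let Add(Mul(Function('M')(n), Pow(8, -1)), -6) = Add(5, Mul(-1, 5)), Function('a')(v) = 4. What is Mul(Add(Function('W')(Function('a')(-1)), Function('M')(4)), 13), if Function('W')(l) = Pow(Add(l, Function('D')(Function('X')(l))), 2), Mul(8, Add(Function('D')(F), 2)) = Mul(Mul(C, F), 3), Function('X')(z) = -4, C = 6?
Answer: 1261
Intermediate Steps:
Function('D')(F) = Add(-2, Mul(Rational(9, 4), F)) (Function('D')(F) = Add(-2, Mul(Rational(1, 8), Mul(Mul(6, F), 3))) = Add(-2, Mul(Rational(1, 8), Mul(18, F))) = Add(-2, Mul(Rational(9, 4), F)))
Function('M')(n) = 48 (Function('M')(n) = Add(48, Mul(8, Add(5, Mul(-1, 5)))) = Add(48, Mul(8, Add(5, -5))) = Add(48, Mul(8, 0)) = Add(48, 0) = 48)
Function('W')(l) = Pow(Add(-11, l), 2) (Function('W')(l) = Pow(Add(l, Add(-2, Mul(Rational(9, 4), -4))), 2) = Pow(Add(l, Add(-2, -9)), 2) = Pow(Add(l, -11), 2) = Pow(Add(-11, l), 2))
Mul(Add(Function('W')(Function('a')(-1)), Function('M')(4)), 13) = Mul(Add(Pow(Add(-11, 4), 2), 48), 13) = Mul(Add(Pow(-7, 2), 48), 13) = Mul(Add(49, 48), 13) = Mul(97, 13) = 1261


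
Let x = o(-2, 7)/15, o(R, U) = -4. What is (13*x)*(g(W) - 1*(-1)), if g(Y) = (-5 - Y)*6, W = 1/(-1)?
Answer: 1196/15 ≈ 79.733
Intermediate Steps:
W = -1
g(Y) = -30 - 6*Y
x = -4/15 ≈ -0.26667
(13*x)*(g(W) - 1*(-1)) = (13*(-4/15))*((-30 - 6*(-1)) - 1*(-1)) = -52*((-30 + 6) + 1)/15 = -52*(-24 + 1)/15 = -52/15*(-23) = 1196/15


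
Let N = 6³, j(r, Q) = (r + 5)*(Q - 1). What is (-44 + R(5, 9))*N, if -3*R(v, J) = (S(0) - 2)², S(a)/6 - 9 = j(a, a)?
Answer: -44352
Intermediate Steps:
j(r, Q) = (-1 + Q)*(5 + r) (j(r, Q) = (5 + r)*(-1 + Q) = (-1 + Q)*(5 + r))
S(a) = 24 + 6*a² + 24*a (S(a) = 54 + 6*(-5 - a + 5*a + a*a) = 54 + 6*(-5 - a + 5*a + a²) = 54 + 6*(-5 + a² + 4*a) = 54 + (-30 + 6*a² + 24*a) = 24 + 6*a² + 24*a)
R(v, J) = -484/3 (R(v, J) = -((24 + 6*0² + 24*0) - 2)²/3 = -((24 + 6*0 + 0) - 2)²/3 = -((24 + 0 + 0) - 2)²/3 = -(24 - 2)²/3 = -⅓*22² = -⅓*484 = -484/3)
N = 216
(-44 + R(5, 9))*N = (-44 - 484/3)*216 = -616/3*216 = -44352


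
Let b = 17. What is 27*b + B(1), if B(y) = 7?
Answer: 466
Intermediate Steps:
27*b + B(1) = 27*17 + 7 = 459 + 7 = 466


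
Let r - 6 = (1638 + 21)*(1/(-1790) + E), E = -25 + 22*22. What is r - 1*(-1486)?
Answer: 1365720011/1790 ≈ 7.6297e+5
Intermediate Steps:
E = 459 (E = -25 + 484 = 459)
r = 1363060071/1790 (r = 6 + (1638 + 21)*(1/(-1790) + 459) = 6 + 1659*(-1/1790 + 459) = 6 + 1659*(821609/1790) = 6 + 1363049331/1790 = 1363060071/1790 ≈ 7.6149e+5)
r - 1*(-1486) = 1363060071/1790 - 1*(-1486) = 1363060071/1790 + 1486 = 1365720011/1790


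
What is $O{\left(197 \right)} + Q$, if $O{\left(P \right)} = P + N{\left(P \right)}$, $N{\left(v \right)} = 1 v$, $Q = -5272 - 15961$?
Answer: $-20839$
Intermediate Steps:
$Q = -21233$ ($Q = -5272 - 15961 = -21233$)
$N{\left(v \right)} = v$
$O{\left(P \right)} = 2 P$ ($O{\left(P \right)} = P + P = 2 P$)
$O{\left(197 \right)} + Q = 2 \cdot 197 - 21233 = 394 - 21233 = -20839$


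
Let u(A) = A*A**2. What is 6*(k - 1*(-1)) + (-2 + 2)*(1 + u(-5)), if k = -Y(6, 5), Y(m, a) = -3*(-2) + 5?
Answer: -60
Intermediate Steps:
u(A) = A**3
Y(m, a) = 11 (Y(m, a) = 6 + 5 = 11)
k = -11 (k = -1*11 = -11)
6*(k - 1*(-1)) + (-2 + 2)*(1 + u(-5)) = 6*(-11 - 1*(-1)) + (-2 + 2)*(1 + (-5)**3) = 6*(-11 + 1) + 0*(1 - 125) = 6*(-10) + 0*(-124) = -60 + 0 = -60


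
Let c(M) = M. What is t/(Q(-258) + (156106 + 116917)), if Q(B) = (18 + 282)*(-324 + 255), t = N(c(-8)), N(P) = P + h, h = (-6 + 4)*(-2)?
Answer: -4/252323 ≈ -1.5853e-5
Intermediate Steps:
h = 4 (h = -2*(-2) = 4)
N(P) = 4 + P (N(P) = P + 4 = 4 + P)
t = -4 (t = 4 - 8 = -4)
Q(B) = -20700 (Q(B) = 300*(-69) = -20700)
t/(Q(-258) + (156106 + 116917)) = -4/(-20700 + (156106 + 116917)) = -4/(-20700 + 273023) = -4/252323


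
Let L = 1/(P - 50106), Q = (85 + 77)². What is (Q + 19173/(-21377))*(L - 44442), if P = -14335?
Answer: -123587474622845865/105965789 ≈ -1.1663e+9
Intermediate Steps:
Q = 26244 (Q = 162² = 26244)
L = -1/64441 (L = 1/(-14335 - 50106) = 1/(-64441) = -1/64441 ≈ -1.5518e-5)
(Q + 19173/(-21377))*(L - 44442) = (26244 + 19173/(-21377))*(-1/64441 - 44442) = (26244 + 19173*(-1/21377))*(-2863886923/64441) = (26244 - 19173/21377)*(-2863886923/64441) = (560998815/21377)*(-2863886923/64441) = -123587474622845865/105965789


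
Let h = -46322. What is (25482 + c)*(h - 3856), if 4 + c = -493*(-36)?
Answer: -2168994228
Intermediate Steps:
c = 17744 (c = -4 - 493*(-36) = -4 + 17748 = 17744)
(25482 + c)*(h - 3856) = (25482 + 17744)*(-46322 - 3856) = 43226*(-50178) = -2168994228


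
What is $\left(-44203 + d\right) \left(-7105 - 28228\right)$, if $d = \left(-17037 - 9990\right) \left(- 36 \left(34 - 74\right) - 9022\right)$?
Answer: $-7238831097163$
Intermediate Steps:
$d = 204918714$ ($d = - 27027 \left(\left(-36\right) \left(-40\right) - 9022\right) = - 27027 \left(1440 - 9022\right) = \left(-27027\right) \left(-7582\right) = 204918714$)
$\left(-44203 + d\right) \left(-7105 - 28228\right) = \left(-44203 + 204918714\right) \left(-7105 - 28228\right) = 204874511 \left(-35333\right) = -7238831097163$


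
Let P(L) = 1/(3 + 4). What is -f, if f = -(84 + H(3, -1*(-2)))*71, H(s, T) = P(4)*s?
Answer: 41961/7 ≈ 5994.4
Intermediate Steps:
P(L) = ⅐ (P(L) = 1/7 = ⅐)
H(s, T) = s/7
f = -41961/7 (f = -(84 + (⅐)*3)*71 = -(84 + 3/7)*71 = -591*71/7 = -1*41961/7 = -41961/7 ≈ -5994.4)
-f = -1*(-41961/7) = 41961/7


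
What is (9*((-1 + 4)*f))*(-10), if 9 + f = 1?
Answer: 2160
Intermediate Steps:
f = -8 (f = -9 + 1 = -8)
(9*((-1 + 4)*f))*(-10) = (9*((-1 + 4)*(-8)))*(-10) = (9*(3*(-8)))*(-10) = (9*(-24))*(-10) = -216*(-10) = 2160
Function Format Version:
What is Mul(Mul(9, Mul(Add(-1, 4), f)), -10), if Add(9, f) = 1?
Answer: 2160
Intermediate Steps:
f = -8 (f = Add(-9, 1) = -8)
Mul(Mul(9, Mul(Add(-1, 4), f)), -10) = Mul(Mul(9, Mul(Add(-1, 4), -8)), -10) = Mul(Mul(9, Mul(3, -8)), -10) = Mul(Mul(9, -24), -10) = Mul(-216, -10) = 2160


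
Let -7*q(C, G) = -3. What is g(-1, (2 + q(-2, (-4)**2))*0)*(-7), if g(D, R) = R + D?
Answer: 7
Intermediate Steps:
q(C, G) = 3/7 (q(C, G) = -1/7*(-3) = 3/7)
g(D, R) = D + R
g(-1, (2 + q(-2, (-4)**2))*0)*(-7) = (-1 + (2 + 3/7)*0)*(-7) = (-1 + (17/7)*0)*(-7) = (-1 + 0)*(-7) = -1*(-7) = 7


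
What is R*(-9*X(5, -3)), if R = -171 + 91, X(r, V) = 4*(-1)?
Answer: -2880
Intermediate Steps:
X(r, V) = -4
R = -80
R*(-9*X(5, -3)) = -(-720)*(-4) = -80*36 = -2880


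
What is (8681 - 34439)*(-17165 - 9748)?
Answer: 693225054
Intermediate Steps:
(8681 - 34439)*(-17165 - 9748) = -25758*(-26913) = 693225054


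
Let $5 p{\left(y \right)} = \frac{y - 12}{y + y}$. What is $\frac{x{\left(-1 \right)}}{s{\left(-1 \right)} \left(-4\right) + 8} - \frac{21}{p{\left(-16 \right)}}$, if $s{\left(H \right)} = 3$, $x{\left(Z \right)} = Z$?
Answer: $- \frac{479}{4} \approx -119.75$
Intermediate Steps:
$p{\left(y \right)} = \frac{-12 + y}{10 y}$ ($p{\left(y \right)} = \frac{\left(y - 12\right) \frac{1}{y + y}}{5} = \frac{\left(-12 + y\right) \frac{1}{2 y}}{5} = \frac{\frac{1}{2} \frac{1}{y} \left(-12 + y\right)}{5} = \frac{-12 + y}{10 y}$)
$\frac{x{\left(-1 \right)}}{s{\left(-1 \right)} \left(-4\right) + 8} - \frac{21}{p{\left(-16 \right)}} = - \frac{1}{3 \left(-4\right) + 8} - \frac{21}{\frac{1}{10} \frac{1}{-16} \left(-12 - 16\right)} = - \frac{1}{-12 + 8} - \frac{21}{\frac{1}{10} \left(- \frac{1}{16}\right) \left(-28\right)} = - \frac{1}{-4} - \frac{21}{\frac{7}{40}} = \left(-1\right) \left(- \frac{1}{4}\right) - 120 = \frac{1}{4} - 120 = - \frac{479}{4}$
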